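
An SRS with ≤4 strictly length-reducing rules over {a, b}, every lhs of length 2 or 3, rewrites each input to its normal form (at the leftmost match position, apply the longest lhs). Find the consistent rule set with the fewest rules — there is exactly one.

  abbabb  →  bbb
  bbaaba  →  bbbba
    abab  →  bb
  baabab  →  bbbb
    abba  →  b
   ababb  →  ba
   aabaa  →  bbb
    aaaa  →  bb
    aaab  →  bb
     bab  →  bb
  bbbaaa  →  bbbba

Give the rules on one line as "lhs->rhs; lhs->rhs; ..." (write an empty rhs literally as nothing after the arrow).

  | abbabb => aabb => bbb
  | bbaaba => bbbba
  | abab => bab => bb
  | baabab => bbbab => bbbb

aa->b; ab->b; abb->a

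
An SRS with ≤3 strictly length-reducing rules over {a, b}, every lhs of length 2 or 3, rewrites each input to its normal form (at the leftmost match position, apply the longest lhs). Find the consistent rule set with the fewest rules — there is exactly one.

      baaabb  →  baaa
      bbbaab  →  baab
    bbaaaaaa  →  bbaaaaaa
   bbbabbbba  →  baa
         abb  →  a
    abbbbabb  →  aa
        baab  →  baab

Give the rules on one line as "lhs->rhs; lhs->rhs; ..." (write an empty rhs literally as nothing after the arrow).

  | baaabb => baaa
  | bbbaab => baab
  | bbaaaaaa
  | bbbabbbba => babbbba => babba => baa

abb->a; bbb->b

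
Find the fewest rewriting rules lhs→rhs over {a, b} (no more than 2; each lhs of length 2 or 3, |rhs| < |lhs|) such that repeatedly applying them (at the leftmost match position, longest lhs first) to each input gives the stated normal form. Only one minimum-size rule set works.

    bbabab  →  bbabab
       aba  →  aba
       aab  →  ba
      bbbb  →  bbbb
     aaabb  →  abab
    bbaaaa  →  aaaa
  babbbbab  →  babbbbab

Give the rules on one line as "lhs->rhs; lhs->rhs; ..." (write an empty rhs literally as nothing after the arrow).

  | bbabab
  | aba
  | aab => ba
  | bbbb

aab->ba; baa->aa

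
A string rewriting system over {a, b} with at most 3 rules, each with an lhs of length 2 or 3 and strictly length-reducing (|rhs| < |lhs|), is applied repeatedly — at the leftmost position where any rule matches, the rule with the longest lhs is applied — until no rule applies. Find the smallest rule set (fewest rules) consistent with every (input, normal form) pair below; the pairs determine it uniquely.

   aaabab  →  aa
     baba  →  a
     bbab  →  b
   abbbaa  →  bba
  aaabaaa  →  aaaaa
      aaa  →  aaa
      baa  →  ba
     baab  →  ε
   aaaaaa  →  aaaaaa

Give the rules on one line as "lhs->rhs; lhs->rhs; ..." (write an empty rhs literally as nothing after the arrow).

  | aaabab => aaab => aa
  | baba => a
  | bbab => b
  | abbbaa => bbaa => bba

ab->; baa->ba; bab->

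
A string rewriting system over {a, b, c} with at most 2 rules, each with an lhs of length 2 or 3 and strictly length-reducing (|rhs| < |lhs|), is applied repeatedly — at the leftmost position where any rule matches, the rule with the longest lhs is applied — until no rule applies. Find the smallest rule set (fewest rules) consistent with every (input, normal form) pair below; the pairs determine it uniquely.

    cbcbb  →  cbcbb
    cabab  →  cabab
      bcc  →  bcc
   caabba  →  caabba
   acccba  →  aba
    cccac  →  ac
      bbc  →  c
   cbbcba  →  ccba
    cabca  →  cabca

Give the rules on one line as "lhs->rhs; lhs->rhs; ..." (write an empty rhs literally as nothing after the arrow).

  | cbcbb
  | cabab
  | bcc
  | caabba

bbc->c; ccc->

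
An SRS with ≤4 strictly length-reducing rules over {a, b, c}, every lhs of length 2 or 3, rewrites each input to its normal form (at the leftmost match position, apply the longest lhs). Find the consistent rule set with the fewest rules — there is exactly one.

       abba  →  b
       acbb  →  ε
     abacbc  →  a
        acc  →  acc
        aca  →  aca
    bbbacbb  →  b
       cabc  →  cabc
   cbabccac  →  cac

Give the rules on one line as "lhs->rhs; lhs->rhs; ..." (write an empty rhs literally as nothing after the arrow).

  | abba => aa => b
  | acbb => aab => bb => ε
  | abacbc => abaac => abbc => a
  | acc

aa->b; bb->; bbc->; cb->a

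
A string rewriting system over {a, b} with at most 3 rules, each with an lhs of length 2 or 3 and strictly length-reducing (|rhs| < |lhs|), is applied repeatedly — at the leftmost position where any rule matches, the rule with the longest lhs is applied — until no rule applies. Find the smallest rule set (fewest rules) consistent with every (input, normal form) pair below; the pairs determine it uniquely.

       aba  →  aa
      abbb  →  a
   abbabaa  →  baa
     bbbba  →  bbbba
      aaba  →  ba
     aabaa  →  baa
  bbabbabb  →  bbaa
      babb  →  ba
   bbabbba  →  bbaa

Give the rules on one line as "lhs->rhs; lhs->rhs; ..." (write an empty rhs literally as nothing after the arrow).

aaa->ba; ab->a

  | aba => aa
  | abbb => abb => ab => a
  | abbabaa => ababaa => aabaa => aaaa => baa
  | bbbba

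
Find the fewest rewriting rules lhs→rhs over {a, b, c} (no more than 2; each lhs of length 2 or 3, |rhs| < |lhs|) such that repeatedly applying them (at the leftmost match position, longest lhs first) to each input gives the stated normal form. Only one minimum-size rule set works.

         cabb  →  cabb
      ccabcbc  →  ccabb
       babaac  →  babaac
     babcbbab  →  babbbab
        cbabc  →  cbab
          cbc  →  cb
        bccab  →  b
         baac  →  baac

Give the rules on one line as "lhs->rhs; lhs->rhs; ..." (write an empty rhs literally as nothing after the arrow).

  | cabb
  | ccabcbc => ccabbc => ccabb
  | babaac
  | babcbbab => babbbab

bc->b; bca->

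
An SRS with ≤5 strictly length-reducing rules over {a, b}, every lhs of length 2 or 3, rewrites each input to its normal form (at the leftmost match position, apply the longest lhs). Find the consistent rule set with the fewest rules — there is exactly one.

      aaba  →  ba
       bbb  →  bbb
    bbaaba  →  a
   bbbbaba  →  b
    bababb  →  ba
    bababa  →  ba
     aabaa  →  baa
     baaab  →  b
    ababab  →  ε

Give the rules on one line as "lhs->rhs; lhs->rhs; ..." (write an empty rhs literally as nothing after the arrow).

aab->b; ab->; abb->a; bba->

  | aaba => ba
  | bbb
  | bbaaba => aba => a
  | bbbbaba => bbba => b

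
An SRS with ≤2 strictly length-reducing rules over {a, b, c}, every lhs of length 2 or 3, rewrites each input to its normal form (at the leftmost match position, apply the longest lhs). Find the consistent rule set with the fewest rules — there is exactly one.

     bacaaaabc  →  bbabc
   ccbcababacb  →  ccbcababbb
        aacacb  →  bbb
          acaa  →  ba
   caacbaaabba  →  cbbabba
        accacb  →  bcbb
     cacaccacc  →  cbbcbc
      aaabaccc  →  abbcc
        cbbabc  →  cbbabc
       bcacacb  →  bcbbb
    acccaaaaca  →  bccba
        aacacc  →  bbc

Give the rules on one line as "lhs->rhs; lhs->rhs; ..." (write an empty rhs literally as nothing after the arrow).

aa->a; ac->b

  | bacaaaabc => bbaaaabc => bbaaabc => bbaabc => bbabc
  | ccbcababacb => ccbcababbb
  | aacacb => acacb => bacb => bbb
  | acaa => baa => ba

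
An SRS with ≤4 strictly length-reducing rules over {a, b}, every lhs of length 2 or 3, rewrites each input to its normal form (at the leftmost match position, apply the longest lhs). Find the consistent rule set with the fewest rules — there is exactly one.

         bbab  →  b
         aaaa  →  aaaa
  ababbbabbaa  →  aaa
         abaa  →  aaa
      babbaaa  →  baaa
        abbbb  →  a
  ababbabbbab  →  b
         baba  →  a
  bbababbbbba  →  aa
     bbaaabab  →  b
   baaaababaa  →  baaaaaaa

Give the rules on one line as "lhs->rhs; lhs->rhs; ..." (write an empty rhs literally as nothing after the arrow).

  | bbab => aab => ab => b
  | aaaa
  | ababbbabbaa => aabbbabbaa => abbbabbaa => bbbabbaa => ababbaa => aabbaa => abbaa => bbaa => aaa
  | abaa => aaa

ab->b; aba->aa; bab->; bb->a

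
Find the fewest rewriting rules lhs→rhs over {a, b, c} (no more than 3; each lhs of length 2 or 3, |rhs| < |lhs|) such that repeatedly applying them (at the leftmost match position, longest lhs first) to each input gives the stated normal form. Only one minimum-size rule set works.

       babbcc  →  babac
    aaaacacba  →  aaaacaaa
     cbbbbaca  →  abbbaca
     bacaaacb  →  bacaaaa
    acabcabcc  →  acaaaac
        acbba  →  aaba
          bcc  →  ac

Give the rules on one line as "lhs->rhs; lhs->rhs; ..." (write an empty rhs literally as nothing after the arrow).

  | babbcc => babac
  | aaaacacba => aaaacaaa
  | cbbbbaca => abbbaca
  | bacaaacb => bacaaaa

bc->a; cb->a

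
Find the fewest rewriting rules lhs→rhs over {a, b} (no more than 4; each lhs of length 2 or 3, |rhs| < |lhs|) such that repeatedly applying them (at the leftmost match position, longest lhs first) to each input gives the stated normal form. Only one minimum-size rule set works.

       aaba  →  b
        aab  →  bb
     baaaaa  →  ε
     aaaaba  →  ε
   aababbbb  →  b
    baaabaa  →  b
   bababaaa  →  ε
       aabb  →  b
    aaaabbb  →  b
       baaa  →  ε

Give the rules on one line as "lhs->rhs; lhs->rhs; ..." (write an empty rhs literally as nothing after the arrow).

  | aaba => bba => b
  | aab => bb
  | baaaaa => baaa => ba => ε
  | aaaaba => aabba => bbba => ba => ε

aab->bb; ba->; baa->b; bbb->b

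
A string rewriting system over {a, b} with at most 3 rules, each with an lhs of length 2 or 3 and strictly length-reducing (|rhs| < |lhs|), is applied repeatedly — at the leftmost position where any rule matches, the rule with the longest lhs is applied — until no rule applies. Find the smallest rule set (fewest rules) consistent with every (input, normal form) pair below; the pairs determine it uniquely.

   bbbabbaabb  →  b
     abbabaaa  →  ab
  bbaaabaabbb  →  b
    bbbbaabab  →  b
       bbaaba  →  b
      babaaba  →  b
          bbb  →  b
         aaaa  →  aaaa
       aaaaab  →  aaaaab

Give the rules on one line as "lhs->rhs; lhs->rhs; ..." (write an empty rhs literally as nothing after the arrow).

ba->b; bb->b

  | bbbabbaabb => bbabbaabb => babbaabb => bbbaabb => bbaabb => baabb => babb => bbb => bb => b
  | abbabaaa => ababaaa => abbaaa => abaaa => abaa => aba => ab
  | bbaaabaabbb => baaabaabbb => baabaabbb => babaabbb => bbaabbb => baabbb => babbb => bbbb => bbb => bb => b
  | bbbbaabab => bbbaabab => bbaabab => baabab => babab => bbab => bab => bb => b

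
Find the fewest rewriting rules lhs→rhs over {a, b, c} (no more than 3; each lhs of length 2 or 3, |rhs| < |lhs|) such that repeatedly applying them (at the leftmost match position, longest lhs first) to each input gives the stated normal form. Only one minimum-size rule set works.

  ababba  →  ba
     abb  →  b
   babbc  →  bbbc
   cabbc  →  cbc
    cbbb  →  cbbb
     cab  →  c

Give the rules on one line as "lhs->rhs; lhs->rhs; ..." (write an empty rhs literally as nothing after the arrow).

ab->; bab->bb

  | ababba => abba => ba
  | abb => b
  | babbc => bbbc
  | cabbc => cbc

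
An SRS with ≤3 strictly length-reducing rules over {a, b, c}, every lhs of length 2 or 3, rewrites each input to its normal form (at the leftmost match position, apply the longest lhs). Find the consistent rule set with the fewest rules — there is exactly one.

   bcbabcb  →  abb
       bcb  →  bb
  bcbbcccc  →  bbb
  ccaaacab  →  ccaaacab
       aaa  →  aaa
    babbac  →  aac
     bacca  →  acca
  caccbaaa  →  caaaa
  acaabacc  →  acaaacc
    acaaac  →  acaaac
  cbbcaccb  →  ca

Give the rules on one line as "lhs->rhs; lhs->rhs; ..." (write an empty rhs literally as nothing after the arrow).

  | bcbabcb => bbabcb => babcb => abcb => abb
  | bcb => bb
  | bcbbcccc => bbbcccc => bbbccc => bbbcc => bbbc => bbb
  | ccaaacab

ba->a; bc->b; ccb->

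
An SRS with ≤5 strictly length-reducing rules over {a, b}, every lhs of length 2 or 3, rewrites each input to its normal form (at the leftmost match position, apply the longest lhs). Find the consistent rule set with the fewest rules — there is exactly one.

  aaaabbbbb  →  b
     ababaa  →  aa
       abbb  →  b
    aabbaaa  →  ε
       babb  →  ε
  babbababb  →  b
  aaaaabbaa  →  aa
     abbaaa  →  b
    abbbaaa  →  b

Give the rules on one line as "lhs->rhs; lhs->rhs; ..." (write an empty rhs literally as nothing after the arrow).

  | aaaabbbbb => abbbbb => bbbb => bbb => bb => b
  | ababaa => abaa => aa
  | abbb => bb => b
  | aabbaaa => abaaa => aaa => ε

aaa->; ab->; bab->a; bb->b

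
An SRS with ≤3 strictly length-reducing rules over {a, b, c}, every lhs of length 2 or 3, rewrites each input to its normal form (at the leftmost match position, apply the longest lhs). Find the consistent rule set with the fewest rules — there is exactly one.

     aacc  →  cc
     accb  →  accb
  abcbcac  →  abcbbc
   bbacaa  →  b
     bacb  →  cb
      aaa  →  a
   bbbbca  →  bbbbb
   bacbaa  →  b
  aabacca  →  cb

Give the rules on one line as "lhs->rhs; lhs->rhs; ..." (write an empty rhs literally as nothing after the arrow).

aa->; ba->; ca->b

  | aacc => cc
  | accb
  | abcbcac => abcbbc
  | bbacaa => bcaa => bba => b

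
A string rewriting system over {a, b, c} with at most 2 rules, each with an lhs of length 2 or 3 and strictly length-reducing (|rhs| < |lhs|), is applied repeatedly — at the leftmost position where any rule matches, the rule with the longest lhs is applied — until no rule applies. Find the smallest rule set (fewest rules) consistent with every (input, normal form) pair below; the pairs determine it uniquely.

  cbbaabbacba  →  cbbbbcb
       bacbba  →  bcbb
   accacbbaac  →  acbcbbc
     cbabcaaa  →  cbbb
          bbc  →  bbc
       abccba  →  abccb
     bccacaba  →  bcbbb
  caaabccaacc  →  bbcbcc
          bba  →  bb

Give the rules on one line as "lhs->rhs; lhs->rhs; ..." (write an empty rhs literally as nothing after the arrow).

ba->b; ca->b

  | cbbaabbacba => cbbabbacba => cbbbbacba => cbbbbcba => cbbbbcb
  | bacbba => bcbba => bcbb
  | accacbbaac => acbcbbaac => acbcbbac => acbcbbc
  | cbabcaaa => cbbcaaa => cbbbaa => cbbba => cbbb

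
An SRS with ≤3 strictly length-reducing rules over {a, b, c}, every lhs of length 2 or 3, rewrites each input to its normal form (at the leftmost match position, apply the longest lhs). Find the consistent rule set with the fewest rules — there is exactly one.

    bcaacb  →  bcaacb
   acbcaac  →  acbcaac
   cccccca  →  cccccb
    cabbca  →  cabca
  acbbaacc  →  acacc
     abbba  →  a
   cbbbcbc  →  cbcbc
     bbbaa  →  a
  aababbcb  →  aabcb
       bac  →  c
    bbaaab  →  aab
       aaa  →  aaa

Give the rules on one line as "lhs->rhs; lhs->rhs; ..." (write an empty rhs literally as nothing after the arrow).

ba->; bb->b; cca->cb

  | bcaacb
  | acbcaac
  | cccccca => cccccb
  | cabbca => cabca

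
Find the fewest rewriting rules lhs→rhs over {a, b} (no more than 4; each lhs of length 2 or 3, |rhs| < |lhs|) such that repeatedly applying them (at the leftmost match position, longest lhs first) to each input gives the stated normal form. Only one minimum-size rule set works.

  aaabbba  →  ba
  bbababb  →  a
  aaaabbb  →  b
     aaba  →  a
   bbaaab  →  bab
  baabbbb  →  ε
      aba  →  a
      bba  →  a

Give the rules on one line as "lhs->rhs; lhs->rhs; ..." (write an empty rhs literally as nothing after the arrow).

  | aaabbba => babbba => baba => ba
  | bbababb => ababb => abb => a
  | aaaabbb => baabbb => bbbbb => bbb => b
  | aaba => bba => a

aa->b; aba->a; bb->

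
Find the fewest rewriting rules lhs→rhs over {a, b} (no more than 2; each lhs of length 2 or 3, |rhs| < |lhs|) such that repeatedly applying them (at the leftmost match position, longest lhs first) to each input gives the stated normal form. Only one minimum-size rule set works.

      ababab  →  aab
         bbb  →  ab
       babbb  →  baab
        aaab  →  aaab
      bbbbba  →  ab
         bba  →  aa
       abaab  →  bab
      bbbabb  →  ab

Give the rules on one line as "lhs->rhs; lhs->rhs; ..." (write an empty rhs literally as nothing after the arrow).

  | ababab => bbab => aab
  | bbb => ab
  | babbb => baab
  | aaab

aba->b; bb->a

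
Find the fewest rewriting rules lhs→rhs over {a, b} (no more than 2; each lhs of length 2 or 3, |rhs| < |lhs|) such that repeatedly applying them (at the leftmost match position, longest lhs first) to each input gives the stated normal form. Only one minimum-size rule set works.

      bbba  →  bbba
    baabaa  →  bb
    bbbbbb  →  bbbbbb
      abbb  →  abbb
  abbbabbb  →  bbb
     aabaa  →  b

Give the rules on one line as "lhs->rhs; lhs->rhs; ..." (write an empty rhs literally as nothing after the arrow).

aa->; bab->ab

  | bbba
  | baabaa => bbaa => bb
  | bbbbbb
  | abbb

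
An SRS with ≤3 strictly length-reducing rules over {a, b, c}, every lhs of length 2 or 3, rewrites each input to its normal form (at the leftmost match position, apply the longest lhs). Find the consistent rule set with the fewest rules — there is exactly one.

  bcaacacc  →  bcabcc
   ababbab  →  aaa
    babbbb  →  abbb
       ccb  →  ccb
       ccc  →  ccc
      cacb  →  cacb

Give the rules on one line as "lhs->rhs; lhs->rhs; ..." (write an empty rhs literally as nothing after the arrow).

  | bcaacacc => bcabcc
  | ababbab => aabab => aaa
  | babbbb => abbb
  | ccb

aca->b; bab->a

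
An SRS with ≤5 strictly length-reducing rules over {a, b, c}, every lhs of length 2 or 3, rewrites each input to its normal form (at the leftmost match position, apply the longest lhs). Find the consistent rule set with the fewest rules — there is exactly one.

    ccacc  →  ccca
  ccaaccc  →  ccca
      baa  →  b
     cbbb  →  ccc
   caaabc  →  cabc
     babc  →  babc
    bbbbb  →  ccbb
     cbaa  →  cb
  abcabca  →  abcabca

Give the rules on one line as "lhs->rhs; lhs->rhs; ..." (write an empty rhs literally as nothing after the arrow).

aa->; aac->a; acc->ca; bbb->cc

  | ccacc => ccca
  | ccaaccc => ccacc => ccca
  | baa => b
  | cbbb => ccc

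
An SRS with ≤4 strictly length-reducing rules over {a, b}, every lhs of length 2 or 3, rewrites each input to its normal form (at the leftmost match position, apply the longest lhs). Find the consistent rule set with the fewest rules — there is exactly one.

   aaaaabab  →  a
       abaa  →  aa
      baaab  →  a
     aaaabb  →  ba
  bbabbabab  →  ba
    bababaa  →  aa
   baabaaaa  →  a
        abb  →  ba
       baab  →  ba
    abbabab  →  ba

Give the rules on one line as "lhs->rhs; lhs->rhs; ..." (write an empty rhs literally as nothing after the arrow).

  | aaaaabab => abaabab => aabab => aab => a
  | abaa => aa
  | baaab => babb => aab => a
  | aaaabb => ababb => abb => ba

aaa->ab; ab->; abb->ba; bab->aa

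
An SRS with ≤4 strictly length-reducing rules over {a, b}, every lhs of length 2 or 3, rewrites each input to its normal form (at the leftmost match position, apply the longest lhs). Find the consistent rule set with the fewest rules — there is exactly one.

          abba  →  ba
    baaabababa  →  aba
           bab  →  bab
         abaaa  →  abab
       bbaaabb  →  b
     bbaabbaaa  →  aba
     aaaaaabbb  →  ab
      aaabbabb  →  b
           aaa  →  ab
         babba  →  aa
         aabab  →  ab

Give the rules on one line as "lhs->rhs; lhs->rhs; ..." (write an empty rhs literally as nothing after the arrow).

aaa->ab; aab->; abb->b; bb->a

  | abba => ba
  | baaabababa => babbababa => bbababa => aababa => aba
  | bab
  | abaaa => abab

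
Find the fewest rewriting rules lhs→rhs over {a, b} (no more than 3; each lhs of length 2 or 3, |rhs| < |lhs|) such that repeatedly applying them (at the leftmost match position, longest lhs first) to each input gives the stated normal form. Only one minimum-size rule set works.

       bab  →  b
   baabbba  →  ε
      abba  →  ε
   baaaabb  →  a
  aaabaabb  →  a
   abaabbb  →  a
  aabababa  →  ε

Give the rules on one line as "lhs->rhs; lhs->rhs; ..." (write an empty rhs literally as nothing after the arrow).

  | bab => b
  | baabbba => abbba => abba => aba => aa => ε
  | abba => aba => aa => ε
  | baaaabb => aaabb => abb => ab => a

aa->; ab->a; ba->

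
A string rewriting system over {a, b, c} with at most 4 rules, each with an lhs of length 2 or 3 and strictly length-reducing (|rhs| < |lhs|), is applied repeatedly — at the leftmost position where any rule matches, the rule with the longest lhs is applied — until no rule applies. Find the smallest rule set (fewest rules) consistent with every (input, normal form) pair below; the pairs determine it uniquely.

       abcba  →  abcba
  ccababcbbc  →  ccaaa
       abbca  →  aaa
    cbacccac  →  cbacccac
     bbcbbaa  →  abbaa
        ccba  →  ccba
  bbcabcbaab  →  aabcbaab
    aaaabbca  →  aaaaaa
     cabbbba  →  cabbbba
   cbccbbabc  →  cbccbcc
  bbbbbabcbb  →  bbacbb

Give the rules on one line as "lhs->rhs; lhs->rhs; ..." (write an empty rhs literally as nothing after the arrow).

aba->ab; bab->c; bbc->a

  | abcba
  | ccababcbbc => ccabbcbbc => ccaabbc => ccaaa
  | abbca => aaa
  | cbacccac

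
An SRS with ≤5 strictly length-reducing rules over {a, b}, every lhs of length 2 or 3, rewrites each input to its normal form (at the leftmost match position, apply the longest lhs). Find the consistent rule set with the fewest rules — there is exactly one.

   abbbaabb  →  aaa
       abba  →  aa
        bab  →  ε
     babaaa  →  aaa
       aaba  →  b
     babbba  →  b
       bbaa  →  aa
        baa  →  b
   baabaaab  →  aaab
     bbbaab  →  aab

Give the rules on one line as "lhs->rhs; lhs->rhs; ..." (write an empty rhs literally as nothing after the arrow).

  | abbbaabb => aaabb => aaa
  | abba => aa
  | bab => bb => ε
  | babaaa => bbaaa => aaa

aba->ba; ba->b; bb->; bbb->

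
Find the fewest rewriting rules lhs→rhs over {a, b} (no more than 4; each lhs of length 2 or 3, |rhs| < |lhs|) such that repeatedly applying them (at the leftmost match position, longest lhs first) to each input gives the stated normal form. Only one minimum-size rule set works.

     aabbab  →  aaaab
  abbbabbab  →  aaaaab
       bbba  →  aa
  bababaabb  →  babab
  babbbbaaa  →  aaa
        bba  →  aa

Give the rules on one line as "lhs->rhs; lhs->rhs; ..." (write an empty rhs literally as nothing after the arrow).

baa->; bb->b; bba->aa

  | aabbab => aaaab
  | abbbabbab => abbabbab => aaabbab => aaaaab
  | bbba => bba => aa
  | bababaabb => bababb => babab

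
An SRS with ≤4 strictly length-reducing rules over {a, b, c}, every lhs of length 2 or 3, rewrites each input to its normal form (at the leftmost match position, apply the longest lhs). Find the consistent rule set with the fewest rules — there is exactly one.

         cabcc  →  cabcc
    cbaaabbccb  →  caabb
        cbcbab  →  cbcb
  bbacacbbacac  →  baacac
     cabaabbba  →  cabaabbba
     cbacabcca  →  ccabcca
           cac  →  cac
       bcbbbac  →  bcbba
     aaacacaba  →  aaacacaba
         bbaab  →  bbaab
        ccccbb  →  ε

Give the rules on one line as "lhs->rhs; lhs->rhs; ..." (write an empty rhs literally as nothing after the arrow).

  | cabcc
  | cbaaabbccb => caabbccb => caabb
  | cbcbab => cbcb
  | bbacacbbacac => baacbbacac => baacbaac => baacac

bac->a; cba->c; ccb->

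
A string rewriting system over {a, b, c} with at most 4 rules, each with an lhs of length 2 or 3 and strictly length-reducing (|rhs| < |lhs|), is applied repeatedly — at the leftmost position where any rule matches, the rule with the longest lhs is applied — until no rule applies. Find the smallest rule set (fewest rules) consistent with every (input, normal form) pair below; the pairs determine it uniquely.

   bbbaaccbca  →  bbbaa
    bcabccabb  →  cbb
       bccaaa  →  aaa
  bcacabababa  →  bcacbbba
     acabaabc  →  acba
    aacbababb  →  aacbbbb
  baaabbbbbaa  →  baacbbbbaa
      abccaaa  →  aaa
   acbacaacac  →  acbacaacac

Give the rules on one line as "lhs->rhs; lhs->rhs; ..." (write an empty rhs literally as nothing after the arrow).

  | bbbaaccbca => bbbaabca => bbbacca => bbbaa
  | bcabccabb => bcbccabb => bcccabb => cccabb => cabb => cbb
  | bccaaa => ccaaa => aaa
  | bcacabababa => bcacbababa => bcacbbaba => bcacbbba

aab->ac; ab->b; bcc->cc; cc->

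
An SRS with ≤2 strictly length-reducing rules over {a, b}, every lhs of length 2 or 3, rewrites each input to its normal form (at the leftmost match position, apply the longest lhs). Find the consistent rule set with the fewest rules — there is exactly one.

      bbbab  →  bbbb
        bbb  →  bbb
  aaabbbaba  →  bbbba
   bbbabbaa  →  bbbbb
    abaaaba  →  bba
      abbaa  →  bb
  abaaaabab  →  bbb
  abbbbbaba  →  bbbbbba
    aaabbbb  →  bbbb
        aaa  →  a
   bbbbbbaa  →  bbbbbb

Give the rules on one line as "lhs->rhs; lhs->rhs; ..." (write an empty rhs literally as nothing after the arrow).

  | bbbab => bbbb
  | bbb
  | aaabbbaba => abbbaba => bbbaba => bbbba
  | bbbabbaa => bbbbbaa => bbbbb

aa->; ab->b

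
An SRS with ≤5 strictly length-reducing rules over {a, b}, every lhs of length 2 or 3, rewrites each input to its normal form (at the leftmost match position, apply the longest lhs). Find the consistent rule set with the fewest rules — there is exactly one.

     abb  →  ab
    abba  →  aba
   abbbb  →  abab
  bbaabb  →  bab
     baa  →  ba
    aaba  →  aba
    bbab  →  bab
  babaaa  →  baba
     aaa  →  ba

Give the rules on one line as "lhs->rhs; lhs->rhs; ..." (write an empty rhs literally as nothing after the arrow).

aa->a; aaa->ba; bb->b; bbb->ba

  | abb => ab
  | abba => aba
  | abbbb => abab
  | bbaabb => baabb => babb => bab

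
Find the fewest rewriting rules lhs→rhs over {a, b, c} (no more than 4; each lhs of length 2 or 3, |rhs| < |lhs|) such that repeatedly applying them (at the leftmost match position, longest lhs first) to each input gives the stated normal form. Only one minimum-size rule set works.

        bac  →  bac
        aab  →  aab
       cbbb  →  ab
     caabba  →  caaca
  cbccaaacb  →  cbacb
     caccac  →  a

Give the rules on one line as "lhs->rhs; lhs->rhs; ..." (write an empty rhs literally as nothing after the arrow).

  | bac
  | aab
  | cbbb => ccb => ab
  | caabba => caaca

aaa->; bb->c; cc->a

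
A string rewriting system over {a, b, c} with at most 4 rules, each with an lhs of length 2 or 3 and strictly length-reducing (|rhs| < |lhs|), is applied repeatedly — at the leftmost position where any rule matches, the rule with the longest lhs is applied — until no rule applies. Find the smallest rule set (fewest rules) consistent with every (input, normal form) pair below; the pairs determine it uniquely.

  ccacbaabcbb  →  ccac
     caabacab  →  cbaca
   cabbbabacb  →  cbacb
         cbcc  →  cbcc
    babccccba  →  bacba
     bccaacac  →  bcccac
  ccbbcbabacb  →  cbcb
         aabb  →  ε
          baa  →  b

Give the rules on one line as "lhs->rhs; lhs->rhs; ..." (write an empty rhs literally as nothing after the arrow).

  | ccacbaabcbb => ccacbbcbb => ccaccbb => ccacbb => ccac
  | caabacab => cbacab => cbaca
  | cabbbabacb => cabbabacb => cababacb => caabacb => cbacb
  | cbcc

aa->; ab->a; bb->; ccb->cb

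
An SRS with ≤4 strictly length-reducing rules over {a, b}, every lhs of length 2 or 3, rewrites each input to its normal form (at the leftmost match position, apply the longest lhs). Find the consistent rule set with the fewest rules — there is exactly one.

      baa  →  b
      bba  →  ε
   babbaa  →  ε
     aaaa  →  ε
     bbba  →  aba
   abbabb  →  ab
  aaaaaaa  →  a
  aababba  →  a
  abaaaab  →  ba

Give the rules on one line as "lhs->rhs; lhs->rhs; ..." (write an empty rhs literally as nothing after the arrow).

aa->; abb->ba; bb->a

  | baa => b
  | bba => aa => ε
  | babbaa => bbaaa => aaaa => aa => ε
  | aaaa => aa => ε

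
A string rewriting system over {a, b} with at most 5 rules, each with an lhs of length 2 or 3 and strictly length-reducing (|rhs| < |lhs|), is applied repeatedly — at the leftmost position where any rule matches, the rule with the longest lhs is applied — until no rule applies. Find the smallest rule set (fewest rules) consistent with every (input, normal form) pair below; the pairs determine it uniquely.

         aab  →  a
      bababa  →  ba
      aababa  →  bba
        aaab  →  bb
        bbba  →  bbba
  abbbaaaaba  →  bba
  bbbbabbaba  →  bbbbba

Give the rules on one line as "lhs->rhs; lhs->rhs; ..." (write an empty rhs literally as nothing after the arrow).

  | aab => a
  | bababa => baaba => baba => baa => ba
  | aababa => aaaba => bba
  | aaab => bb

aaa->b; ab->; aba->aa; baa->ba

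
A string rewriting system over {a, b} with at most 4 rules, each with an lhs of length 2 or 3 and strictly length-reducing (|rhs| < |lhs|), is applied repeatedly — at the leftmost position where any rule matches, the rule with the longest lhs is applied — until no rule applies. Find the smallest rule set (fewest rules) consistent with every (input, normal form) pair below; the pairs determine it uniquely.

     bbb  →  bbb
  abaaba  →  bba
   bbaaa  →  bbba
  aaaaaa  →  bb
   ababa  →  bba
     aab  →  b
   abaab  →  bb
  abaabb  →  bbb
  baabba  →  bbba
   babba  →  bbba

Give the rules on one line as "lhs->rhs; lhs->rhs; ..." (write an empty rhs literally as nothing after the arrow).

  | bbb
  | abaaba => baaba => bba
  | bbaaa => bbba
  | aaaaaa => baaaa => bbaa => bb

aa->; aaa->ba; ab->b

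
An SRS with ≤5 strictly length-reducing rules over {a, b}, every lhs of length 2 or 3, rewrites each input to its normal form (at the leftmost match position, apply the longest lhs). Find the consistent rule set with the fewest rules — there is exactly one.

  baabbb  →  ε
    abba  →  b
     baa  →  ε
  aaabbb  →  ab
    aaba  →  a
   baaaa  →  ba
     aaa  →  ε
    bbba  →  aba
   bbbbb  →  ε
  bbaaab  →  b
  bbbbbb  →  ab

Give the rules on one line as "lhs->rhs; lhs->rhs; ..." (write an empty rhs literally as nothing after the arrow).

aa->b; aaa->; bb->; bbb->ab

  | baabbb => bbbbb => abbb => aab => bb => ε
  | abba => aa => b
  | baa => bb => ε
  | aaabbb => bbb => ab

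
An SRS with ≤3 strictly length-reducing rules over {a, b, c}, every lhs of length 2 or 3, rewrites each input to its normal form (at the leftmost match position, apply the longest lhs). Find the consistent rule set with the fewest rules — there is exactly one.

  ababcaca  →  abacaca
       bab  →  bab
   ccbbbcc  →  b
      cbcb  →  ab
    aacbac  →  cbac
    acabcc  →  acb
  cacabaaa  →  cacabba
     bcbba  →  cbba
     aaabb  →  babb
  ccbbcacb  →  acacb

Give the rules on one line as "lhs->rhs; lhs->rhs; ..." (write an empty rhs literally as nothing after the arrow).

  | ababcaca => abacaca
  | bab
  | ccbbbcc => abbbcc => abbcc => abcc => acc => aa => b
  | cbcb => ccb => ab

aa->b; bc->c; cc->a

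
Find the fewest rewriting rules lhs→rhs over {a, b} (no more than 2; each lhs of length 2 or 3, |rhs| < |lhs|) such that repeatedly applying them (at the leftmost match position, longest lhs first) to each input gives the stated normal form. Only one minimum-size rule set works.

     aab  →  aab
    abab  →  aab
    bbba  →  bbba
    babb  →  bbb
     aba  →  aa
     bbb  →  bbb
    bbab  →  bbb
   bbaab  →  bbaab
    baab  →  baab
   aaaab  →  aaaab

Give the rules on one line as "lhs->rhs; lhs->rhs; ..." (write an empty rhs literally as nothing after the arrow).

  | aab
  | abab => aab
  | bbba
  | babb => bbb

aba->aa; bab->bb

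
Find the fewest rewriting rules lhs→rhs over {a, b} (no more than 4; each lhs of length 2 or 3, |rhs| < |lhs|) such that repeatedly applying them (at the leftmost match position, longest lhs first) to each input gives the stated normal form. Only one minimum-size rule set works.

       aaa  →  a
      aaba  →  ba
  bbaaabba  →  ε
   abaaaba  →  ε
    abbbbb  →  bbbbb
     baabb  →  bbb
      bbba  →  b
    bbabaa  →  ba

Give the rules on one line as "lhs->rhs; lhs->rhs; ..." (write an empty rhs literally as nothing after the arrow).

  | aaa => aa => a
  | aaba => aba => ba
  | bbaaabba => aabba => abba => bba => ε
  | abaaaba => baaaba => baaba => baba => bba => ε

aa->a; ab->b; bba->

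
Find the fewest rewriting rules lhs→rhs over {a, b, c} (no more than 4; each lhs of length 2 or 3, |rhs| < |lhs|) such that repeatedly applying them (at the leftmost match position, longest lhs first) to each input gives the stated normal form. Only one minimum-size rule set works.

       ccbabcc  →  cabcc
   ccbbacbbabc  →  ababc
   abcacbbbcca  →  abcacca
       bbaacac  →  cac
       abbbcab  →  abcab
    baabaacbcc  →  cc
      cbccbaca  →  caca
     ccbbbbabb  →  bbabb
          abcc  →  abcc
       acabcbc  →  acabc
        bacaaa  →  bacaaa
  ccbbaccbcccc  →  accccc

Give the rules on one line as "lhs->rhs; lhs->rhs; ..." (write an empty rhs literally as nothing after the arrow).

  | ccbabcc => cabcc
  | ccbbacbbabc => cbacbbabc => acbbabc => ababc
  | abcacbbbcca => abcabbcca => abcacca
  | bbaacac => bbcac => cac

baa->b; bbc->c; cb->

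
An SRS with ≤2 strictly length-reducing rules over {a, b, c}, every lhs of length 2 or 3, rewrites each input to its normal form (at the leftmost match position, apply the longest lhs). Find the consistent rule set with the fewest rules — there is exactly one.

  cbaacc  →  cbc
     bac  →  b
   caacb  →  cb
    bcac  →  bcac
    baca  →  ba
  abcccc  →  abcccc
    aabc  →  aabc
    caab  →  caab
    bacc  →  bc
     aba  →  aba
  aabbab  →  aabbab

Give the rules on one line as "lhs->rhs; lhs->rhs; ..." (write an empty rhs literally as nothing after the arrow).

  | cbaacc => cbc
  | bac => b
  | caacb => cb
  | bcac

aac->; bac->b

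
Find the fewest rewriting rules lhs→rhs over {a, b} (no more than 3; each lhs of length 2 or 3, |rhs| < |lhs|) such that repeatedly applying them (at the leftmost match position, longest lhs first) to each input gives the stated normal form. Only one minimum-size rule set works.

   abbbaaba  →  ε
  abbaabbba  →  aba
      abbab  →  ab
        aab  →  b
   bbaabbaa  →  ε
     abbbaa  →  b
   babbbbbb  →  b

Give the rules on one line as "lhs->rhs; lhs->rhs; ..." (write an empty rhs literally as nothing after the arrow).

aa->; bb->a

  | abbbaaba => aabaaba => baaba => bba => aa => ε
  | abbaabbba => aaaabbba => aabbba => bbba => aba
  | abbab => aaab => ab
  | aab => b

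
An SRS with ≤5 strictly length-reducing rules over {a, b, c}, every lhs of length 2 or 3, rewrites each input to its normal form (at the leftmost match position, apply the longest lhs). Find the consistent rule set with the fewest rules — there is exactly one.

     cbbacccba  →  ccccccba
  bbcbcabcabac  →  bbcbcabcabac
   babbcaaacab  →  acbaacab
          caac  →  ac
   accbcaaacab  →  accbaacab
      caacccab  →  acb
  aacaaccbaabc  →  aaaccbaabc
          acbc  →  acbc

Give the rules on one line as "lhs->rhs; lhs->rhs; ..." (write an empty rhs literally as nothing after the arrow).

bab->ac; bba->cc; caa->a; cca->

  | cbbacccba => ccccccba
  | bbcbcabcabac
  | babbcaaacab => acbcaaacab => acbaacab
  | caac => ac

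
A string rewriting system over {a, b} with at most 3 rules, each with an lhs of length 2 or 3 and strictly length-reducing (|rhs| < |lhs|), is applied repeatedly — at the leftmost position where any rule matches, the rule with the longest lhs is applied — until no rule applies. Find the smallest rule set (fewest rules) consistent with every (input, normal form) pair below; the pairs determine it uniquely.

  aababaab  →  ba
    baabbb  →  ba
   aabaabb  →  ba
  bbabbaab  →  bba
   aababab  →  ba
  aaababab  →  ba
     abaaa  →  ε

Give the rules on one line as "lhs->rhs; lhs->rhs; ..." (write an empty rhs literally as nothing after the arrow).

aa->; ab->a; baa->ba

  | aababaab => babaab => baaab => baab => bab => ba
  | baabbb => babbb => babb => bab => ba
  | aabaabb => baabb => babb => bab => ba
  | bbabbaab => bbabaab => bbaaab => bbaab => bbab => bba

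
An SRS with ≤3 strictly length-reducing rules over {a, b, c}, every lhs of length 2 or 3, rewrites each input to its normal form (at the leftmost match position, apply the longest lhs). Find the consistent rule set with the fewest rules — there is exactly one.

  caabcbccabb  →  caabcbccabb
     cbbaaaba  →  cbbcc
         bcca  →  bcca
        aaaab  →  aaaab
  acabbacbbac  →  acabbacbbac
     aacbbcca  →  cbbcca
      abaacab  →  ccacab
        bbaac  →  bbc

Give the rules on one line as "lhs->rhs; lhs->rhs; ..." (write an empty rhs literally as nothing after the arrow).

aac->c; aba->cc

  | caabcbccabb
  | cbbaaaba => cbbaacc => cbbcc
  | bcca
  | aaaab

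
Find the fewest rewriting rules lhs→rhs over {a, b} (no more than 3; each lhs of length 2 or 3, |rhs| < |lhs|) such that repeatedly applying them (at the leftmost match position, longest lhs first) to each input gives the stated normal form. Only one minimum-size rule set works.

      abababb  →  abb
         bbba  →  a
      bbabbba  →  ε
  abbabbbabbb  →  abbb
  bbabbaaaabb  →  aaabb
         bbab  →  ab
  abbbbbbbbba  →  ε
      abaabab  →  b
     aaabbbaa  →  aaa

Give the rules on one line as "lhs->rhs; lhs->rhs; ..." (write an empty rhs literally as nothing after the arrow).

  | abababb => babb => abb
  | bbba => bba => ba => a
  | bbabbba => babbba => abbba => abba => aba => ε
  | abbabbbabbb => ababbbabbb => bbbabbb => bbabbb => babbb => abbb

aba->; ba->a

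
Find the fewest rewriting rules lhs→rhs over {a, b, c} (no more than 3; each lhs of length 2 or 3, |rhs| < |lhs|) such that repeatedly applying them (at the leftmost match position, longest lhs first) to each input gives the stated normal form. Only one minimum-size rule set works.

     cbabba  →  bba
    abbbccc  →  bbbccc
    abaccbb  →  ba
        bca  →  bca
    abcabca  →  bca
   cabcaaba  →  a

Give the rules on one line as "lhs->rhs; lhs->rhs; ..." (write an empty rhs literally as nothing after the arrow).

  | cbabba => abba => bba
  | abbbccc => bbbccc
  | abaccbb => baccbb => bacb => ba
  | bca

ab->b; cb->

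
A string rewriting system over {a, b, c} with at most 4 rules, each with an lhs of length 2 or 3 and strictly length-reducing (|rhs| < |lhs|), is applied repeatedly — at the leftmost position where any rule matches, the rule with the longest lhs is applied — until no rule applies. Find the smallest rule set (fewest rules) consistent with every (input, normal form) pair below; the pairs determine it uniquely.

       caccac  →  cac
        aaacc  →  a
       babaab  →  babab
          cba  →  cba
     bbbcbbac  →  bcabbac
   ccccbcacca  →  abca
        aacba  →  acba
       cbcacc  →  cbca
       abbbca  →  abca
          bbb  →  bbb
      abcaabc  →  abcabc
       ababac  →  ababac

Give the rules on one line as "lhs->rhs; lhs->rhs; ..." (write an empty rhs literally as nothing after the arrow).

  | caccac => caaac => caac => cac
  | aaacc => aacc => acc => aa => a
  | babaab => babab
  | cba

aa->a; bbc->ca; cc->a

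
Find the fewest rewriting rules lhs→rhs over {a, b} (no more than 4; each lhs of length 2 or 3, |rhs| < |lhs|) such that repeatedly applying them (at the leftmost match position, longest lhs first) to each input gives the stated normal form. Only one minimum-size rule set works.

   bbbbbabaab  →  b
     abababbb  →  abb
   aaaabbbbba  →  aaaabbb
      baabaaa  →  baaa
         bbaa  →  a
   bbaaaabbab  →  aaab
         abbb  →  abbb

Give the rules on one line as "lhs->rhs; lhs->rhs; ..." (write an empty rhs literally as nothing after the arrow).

  | bbbbbabaab => bbbbaab => bbab => b
  | abababbb => babbb => abb
  | aaaabbbbba => aaaabbb
  | baabaaa => baaa

aba->; bab->a; bba->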